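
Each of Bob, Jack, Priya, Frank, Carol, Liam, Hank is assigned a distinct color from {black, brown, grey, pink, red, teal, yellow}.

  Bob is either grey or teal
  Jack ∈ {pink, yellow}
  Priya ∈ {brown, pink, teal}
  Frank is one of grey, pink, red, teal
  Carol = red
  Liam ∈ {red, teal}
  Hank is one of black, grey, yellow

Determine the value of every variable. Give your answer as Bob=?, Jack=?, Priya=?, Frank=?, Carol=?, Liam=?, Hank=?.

Bob=grey, Jack=yellow, Priya=brown, Frank=pink, Carol=red, Liam=teal, Hank=black

Carol must be red (only option left). Strike red from Frank, Liam.
Liam has just one choice, so Liam = teal. So Bob, Priya, Frank can't be teal.
Bob's domain is down to {grey}, so Bob = grey. Eliminate grey elsewhere: Frank, Hank.
Frank has just one choice, so Frank = pink. Eliminate pink elsewhere: Jack, Priya.
Jack has just one choice, so Jack = yellow. Strike yellow from Hank.
Priya's domain is down to {brown}, so Priya = brown.
Hank must be black (only option left).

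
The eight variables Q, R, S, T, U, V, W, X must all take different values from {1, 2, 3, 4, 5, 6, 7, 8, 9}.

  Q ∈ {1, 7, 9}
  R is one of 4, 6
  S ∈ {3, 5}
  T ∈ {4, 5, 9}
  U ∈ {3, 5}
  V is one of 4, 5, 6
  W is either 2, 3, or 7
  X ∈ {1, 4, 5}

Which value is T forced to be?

9

The 8 variables together cover exactly {1, 2, 3, 4, 5, 6, 7, 9} — 8 values for 8 variables — and 2 appears only in W's list, so W = 2.
The 7 still-open variables together cover exactly {1, 3, 4, 5, 6, 7, 9} — 7 values for 7 variables — and 7 appears only in Q's list, so Q = 7.
Among the 6 still-open variables, 1 fits only X (and all 6 values in {1, 3, 4, 5, 6, 9} must be used), so X = 1.
The 5 still-open variables draw from only 5 values {3, 4, 5, 6, 9}, so each is used; only T can be 9, hence T = 9.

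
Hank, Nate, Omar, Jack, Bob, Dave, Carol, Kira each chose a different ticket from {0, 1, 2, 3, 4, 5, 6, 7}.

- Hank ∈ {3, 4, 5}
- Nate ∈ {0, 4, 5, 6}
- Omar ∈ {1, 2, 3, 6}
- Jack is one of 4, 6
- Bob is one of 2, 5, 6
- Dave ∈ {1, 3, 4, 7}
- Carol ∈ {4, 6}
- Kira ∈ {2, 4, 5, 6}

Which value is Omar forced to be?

1

Among the 8 variables, 0 fits only Nate (and all 8 values in {0, 1, 2, 3, 4, 5, 6, 7} must be used), so Nate = 0.
The 7 still-open variables together cover exactly {1, 2, 3, 4, 5, 6, 7} — 7 values for 7 variables — and 7 appears only in Dave's list, so Dave = 7.
The 6 still-open variables together cover exactly {1, 2, 3, 4, 5, 6} — 6 values for 6 variables — and 1 appears only in Omar's list, so Omar = 1.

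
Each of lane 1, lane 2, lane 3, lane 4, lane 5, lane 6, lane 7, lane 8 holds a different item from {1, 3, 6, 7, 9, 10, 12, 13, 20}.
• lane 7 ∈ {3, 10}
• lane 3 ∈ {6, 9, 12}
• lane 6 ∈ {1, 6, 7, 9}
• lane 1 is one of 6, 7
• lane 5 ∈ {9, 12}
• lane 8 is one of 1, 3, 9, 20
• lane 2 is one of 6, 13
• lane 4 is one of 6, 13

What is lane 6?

lane 2 and lane 4 share exactly the 2 values {6, 13}; by pigeonhole those values go to them, so strike 6, 13 from lane 1, lane 3, lane 6.
lane 1's domain is down to {7}, so lane 1 = 7. Eliminate 7 elsewhere: lane 6.
lane 3 and lane 5 between them cover only {9, 12} — a naked pair. Remove those values from lane 6, lane 8.
So lane 6 = 1.

1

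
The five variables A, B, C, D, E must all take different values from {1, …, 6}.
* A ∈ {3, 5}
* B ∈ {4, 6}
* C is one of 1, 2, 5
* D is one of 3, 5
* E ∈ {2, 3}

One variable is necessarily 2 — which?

E

A and D share exactly the 2 values {3, 5}; by pigeonhole those values go to them, so strike 3, 5 from C, E.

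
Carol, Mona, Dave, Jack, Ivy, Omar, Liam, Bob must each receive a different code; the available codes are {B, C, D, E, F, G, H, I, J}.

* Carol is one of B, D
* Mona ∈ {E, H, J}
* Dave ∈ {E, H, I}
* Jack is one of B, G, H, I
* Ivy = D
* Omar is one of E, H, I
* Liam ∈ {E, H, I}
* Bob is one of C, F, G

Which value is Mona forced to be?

J

Ivy's domain is down to {D}, so Ivy = D. Remove D from Carol.
That leaves Carol = B. Eliminate B elsewhere: Jack.
The 3 variables Dave, Omar, Liam are confined to {E, H, I}, which locks those values in; drop them from Mona, Jack.
So Mona = J.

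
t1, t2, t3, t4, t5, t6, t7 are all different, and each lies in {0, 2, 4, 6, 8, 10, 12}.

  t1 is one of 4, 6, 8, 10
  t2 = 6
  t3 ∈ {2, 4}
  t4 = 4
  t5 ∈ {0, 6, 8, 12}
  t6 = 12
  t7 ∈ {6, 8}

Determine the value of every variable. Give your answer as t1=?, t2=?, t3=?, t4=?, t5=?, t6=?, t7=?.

t2 has just one choice, so t2 = 6. So t1, t5, t7 can't be 6.
t4 must be 4 (only option left). So t1, t3 can't be 4.
t6's domain is down to {12}, so t6 = 12. Strike 12 from t5.
That leaves t7 = 8. Strike 8 from t1, t5.
t1 has just one choice, so t1 = 10.
t3 must be 2 (only option left).
t5's domain is down to {0}, so t5 = 0.

t1=10, t2=6, t3=2, t4=4, t5=0, t6=12, t7=8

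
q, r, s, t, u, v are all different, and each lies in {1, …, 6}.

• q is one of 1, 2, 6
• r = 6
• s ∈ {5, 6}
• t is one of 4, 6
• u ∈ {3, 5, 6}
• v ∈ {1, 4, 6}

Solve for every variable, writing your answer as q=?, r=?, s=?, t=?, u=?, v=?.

q=2, r=6, s=5, t=4, u=3, v=1

r's domain is down to {6}, so r = 6. Remove 6 from q, s, t, u, v.
s's domain is down to {5}, so s = 5. Strike 5 from u.
t has just one choice, so t = 4. Strike 4 from v.
u must be 3 (only option left).
v's domain is down to {1}, so v = 1. Strike 1 from q.
q must be 2 (only option left).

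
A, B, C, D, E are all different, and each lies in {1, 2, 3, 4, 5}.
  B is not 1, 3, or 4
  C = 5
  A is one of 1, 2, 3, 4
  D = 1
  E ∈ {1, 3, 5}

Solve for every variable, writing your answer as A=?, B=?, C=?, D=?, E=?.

A=4, B=2, C=5, D=1, E=3

C has just one choice, so C = 5. So B, E can't be 5.
D must be 1 (only option left). Remove 1 from A, E.
E must be 3 (only option left). Remove 3 from A.
B's domain is down to {2}, so B = 2. Remove 2 from A.
That leaves A = 4.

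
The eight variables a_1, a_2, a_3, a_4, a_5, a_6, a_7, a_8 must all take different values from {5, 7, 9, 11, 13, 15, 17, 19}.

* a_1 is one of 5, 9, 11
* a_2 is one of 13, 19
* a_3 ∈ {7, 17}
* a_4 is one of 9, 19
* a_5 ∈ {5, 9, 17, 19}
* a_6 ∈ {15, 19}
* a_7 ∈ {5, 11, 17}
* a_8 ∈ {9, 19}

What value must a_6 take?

The 8 variables together cover exactly {5, 7, 9, 11, 13, 15, 17, 19} — 8 values for 8 variables — and 7 appears only in a_3's list, so a_3 = 7.
Among the 7 still-open variables, 13 fits only a_2 (and all 7 values in {5, 9, 11, 13, 15, 17, 19} must be used), so a_2 = 13.
The 6 still-open variables together cover exactly {5, 9, 11, 15, 17, 19} — 6 values for 6 variables — and 15 appears only in a_6's list, so a_6 = 15.

15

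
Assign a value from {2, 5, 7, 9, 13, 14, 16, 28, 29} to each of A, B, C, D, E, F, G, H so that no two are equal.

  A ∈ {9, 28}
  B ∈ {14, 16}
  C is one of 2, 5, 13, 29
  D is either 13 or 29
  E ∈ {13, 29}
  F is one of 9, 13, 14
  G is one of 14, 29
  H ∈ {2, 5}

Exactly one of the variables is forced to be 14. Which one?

G

The 8 variables draw from only 8 values {2, 5, 9, 13, 14, 16, 28, 29}, so each is used; only B can be 16, hence B = 16.
Among the 7 still-open variables, 28 fits only A (and all 7 values in {2, 5, 9, 13, 14, 28, 29} must be used), so A = 28.
The 6 still-open variables draw from only 6 values {2, 5, 9, 13, 14, 29}, so each is used; only F can be 9, hence F = 9.
The 5 still-open variables together cover exactly {2, 5, 13, 14, 29} — 5 values for 5 variables — and 14 appears only in G's list, so G = 14.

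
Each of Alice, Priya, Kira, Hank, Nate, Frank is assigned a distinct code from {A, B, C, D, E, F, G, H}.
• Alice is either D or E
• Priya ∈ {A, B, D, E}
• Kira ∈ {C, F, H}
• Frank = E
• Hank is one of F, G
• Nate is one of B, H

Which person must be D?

Alice

Frank must be E (only option left). Remove E from Alice, Priya.
So D goes to Alice.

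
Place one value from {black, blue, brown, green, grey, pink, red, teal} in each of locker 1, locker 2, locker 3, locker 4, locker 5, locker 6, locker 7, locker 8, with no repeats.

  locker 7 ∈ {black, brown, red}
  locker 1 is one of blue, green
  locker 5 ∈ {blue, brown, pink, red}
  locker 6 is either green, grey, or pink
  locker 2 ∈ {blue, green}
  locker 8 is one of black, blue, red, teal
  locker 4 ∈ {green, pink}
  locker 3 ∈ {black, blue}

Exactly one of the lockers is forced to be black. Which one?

The 8 variables together cover exactly {black, blue, brown, green, grey, pink, red, teal} — 8 values for 8 variables — and grey appears only in locker 6's list, so locker 6 = grey.
The 7 still-open variables together cover exactly {black, blue, brown, green, pink, red, teal} — 7 values for 7 variables — and teal appears only in locker 8's list, so locker 8 = teal.
The 2 variables locker 1 and locker 2 are confined to {blue, green}, which locks those values in; drop them from locker 3, locker 4, locker 5.
So black goes to locker 3.

locker 3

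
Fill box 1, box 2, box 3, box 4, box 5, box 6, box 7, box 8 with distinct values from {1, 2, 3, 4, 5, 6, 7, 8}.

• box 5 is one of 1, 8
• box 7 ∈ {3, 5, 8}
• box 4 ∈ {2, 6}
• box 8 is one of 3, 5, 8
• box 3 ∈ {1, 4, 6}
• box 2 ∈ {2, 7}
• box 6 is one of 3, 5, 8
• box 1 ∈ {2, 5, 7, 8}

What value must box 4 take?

6

The 8 variables draw from only 8 values {1, 2, 3, 4, 5, 6, 7, 8}, so each is used; only box 3 can be 4, hence box 3 = 4.
The 7 still-open variables draw from only 7 values {1, 2, 3, 5, 6, 7, 8}, so each is used; only box 5 can be 1, hence box 5 = 1.
The 6 still-open variables together cover exactly {2, 3, 5, 6, 7, 8} — 6 values for 6 variables — and 6 appears only in box 4's list, so box 4 = 6.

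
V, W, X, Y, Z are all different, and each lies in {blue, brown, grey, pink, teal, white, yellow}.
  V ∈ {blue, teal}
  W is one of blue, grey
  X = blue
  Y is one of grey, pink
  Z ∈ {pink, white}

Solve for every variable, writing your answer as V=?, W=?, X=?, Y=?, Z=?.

X must be blue (only option left). Eliminate blue elsewhere: V, W.
That leaves V = teal.
W must be grey (only option left). Remove grey from Y.
Y must be pink (only option left). Remove pink from Z.
Z must be white (only option left).

V=teal, W=grey, X=blue, Y=pink, Z=white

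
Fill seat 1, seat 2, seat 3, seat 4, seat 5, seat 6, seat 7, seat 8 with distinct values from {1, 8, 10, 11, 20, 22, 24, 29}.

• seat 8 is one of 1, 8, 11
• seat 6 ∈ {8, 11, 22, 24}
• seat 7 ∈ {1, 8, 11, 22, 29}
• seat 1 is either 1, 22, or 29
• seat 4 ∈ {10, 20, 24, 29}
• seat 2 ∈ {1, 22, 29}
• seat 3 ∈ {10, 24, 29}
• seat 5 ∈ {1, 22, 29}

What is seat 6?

The 8 variables together cover exactly {1, 8, 10, 11, 20, 22, 24, 29} — 8 values for 8 variables — and 20 appears only in seat 4's list, so seat 4 = 20.
The 7 still-open variables together cover exactly {1, 8, 10, 11, 22, 24, 29} — 7 values for 7 variables — and 10 appears only in seat 3's list, so seat 3 = 10.
Among the 6 still-open variables, 24 fits only seat 6 (and all 6 values in {1, 8, 11, 22, 24, 29} must be used), so seat 6 = 24.

24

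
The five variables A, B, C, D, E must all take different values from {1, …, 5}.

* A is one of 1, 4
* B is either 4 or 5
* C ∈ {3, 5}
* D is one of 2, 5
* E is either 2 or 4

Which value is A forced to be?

1

The 5 variables draw from only 5 values {1, 2, 3, 4, 5}, so each is used; only A can be 1, hence A = 1.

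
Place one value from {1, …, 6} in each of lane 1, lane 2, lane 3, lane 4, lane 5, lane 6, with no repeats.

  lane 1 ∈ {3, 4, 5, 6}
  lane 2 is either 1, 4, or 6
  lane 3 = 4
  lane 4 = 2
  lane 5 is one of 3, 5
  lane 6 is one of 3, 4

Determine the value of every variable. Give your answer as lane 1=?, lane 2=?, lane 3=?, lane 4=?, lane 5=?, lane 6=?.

lane 1=6, lane 2=1, lane 3=4, lane 4=2, lane 5=5, lane 6=3

lane 3's domain is down to {4}, so lane 3 = 4. So lane 1, lane 2, lane 6 can't be 4.
lane 4's domain is down to {2}, so lane 4 = 2.
lane 6's domain is down to {3}, so lane 6 = 3. Eliminate 3 elsewhere: lane 1, lane 5.
lane 5 has just one choice, so lane 5 = 5. Strike 5 from lane 1.
lane 1 has just one choice, so lane 1 = 6. Remove 6 from lane 2.
lane 2 has just one choice, so lane 2 = 1.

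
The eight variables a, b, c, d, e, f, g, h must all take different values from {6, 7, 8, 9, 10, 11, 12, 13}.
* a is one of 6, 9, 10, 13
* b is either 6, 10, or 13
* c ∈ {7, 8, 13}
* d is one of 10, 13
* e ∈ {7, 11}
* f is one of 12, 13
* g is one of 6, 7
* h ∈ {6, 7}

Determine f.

The 8 variables draw from only 8 values {6, 7, 8, 9, 10, 11, 12, 13}, so each is used; only c can be 8, hence c = 8.
The 7 still-open variables together cover exactly {6, 7, 9, 10, 11, 12, 13} — 7 values for 7 variables — and 9 appears only in a's list, so a = 9.
The 6 still-open variables together cover exactly {6, 7, 10, 11, 12, 13} — 6 values for 6 variables — and 11 appears only in e's list, so e = 11.
The 5 still-open variables draw from only 5 values {6, 7, 10, 12, 13}, so each is used; only f can be 12, hence f = 12.

12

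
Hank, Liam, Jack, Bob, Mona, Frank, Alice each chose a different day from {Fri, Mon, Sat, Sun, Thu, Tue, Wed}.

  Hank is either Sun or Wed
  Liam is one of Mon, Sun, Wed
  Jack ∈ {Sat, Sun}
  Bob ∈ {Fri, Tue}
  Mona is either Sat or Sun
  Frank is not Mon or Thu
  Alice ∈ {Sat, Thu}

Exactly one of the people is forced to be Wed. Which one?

The 7 variables draw from only 7 values {Fri, Mon, Sat, Sun, Thu, Tue, Wed}, so each is used; only Liam can be Mon, hence Liam = Mon.
Among the 6 still-open variables, Thu fits only Alice (and all 6 values in {Fri, Sat, Sun, Thu, Tue, Wed} must be used), so Alice = Thu.
Jack and Mona between them cover only {Sat, Sun} — a naked pair. Remove those values from Hank, Frank.
So Wed goes to Hank.

Hank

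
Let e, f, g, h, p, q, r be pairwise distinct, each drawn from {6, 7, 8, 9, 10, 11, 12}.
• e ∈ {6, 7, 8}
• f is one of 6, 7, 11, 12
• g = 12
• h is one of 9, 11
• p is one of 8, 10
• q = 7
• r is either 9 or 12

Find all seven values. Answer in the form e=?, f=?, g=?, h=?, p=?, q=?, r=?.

e=8, f=6, g=12, h=11, p=10, q=7, r=9

g has just one choice, so g = 12. Strike 12 from f, r.
q's domain is down to {7}, so q = 7. Remove 7 from e, f.
r's domain is down to {9}, so r = 9. Remove 9 from h.
h's domain is down to {11}, so h = 11. Strike 11 from f.
f has just one choice, so f = 6. Strike 6 from e.
That leaves e = 8. So p can't be 8.
p must be 10 (only option left).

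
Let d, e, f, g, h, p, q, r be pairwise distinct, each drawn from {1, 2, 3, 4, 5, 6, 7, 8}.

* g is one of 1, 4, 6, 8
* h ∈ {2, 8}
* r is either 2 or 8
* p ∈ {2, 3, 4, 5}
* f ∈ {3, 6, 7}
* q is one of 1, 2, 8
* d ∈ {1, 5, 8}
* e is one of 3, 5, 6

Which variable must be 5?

d

Among the 8 variables, 7 fits only f (and all 8 values in {1, 2, 3, 4, 5, 6, 7, 8} must be used), so f = 7.
h and r share exactly the 2 values {2, 8}; by pigeonhole those values go to them, so strike 2, 8 from d, g, p, q.
q's domain is down to {1}, so q = 1. Eliminate 1 elsewhere: d, g.
So 5 goes to d.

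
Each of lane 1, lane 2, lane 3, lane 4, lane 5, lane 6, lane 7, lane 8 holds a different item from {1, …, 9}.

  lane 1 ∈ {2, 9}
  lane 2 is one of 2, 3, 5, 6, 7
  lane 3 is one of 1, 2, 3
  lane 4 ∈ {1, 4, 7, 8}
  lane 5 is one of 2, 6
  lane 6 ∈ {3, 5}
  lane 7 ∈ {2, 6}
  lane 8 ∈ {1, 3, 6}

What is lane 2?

7

The 2 variables lane 5 and lane 7 are confined to {2, 6}, which locks those values in; drop them from lane 1, lane 2, lane 3, lane 8.
lane 1 must be 9 (only option left).
The 2 variables lane 3 and lane 8 are confined to {1, 3}, which locks those values in; drop them from lane 2, lane 4, lane 6.
lane 6 has just one choice, so lane 6 = 5. Strike 5 from lane 2.
So lane 2 = 7.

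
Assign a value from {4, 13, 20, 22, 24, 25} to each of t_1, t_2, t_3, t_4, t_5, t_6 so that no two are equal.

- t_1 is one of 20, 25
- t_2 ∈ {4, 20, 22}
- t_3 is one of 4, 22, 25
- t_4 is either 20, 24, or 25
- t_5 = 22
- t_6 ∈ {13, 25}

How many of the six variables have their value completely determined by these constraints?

3

t_5 has just one choice, so t_5 = 22. Strike 22 from t_2, t_3.
The 5 still-open variables draw from only 5 values {4, 13, 20, 24, 25}, so each is used; only t_6 can be 13, hence t_6 = 13.
Among the 4 still-open variables, 24 fits only t_4 (and all 4 values in {4, 20, 24, 25} must be used), so t_4 = 24.
Determined: t_4=24, t_5=22, t_6=13. The other variables each still have more than one consistent value. That makes 3.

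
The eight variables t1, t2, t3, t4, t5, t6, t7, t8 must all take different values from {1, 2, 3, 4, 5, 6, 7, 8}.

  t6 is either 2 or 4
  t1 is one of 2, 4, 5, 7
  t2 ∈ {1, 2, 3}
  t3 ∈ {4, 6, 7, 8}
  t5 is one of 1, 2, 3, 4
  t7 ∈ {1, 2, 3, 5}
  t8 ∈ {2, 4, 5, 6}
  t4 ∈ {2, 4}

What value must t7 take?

The 8 variables draw from only 8 values {1, 2, 3, 4, 5, 6, 7, 8}, so each is used; only t3 can be 8, hence t3 = 8.
The 7 still-open variables together cover exactly {1, 2, 3, 4, 5, 6, 7} — 7 values for 7 variables — and 6 appears only in t8's list, so t8 = 6.
The 6 still-open variables draw from only 6 values {1, 2, 3, 4, 5, 7}, so each is used; only t1 can be 7, hence t1 = 7.
The 5 still-open variables draw from only 5 values {1, 2, 3, 4, 5}, so each is used; only t7 can be 5, hence t7 = 5.

5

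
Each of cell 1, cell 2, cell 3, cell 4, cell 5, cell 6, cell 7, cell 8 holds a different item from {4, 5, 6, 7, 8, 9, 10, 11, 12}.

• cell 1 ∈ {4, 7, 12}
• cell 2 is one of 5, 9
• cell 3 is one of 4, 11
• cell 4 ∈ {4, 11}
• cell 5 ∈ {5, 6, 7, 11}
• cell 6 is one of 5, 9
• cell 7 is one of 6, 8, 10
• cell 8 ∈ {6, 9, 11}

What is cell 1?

cell 2 and cell 6 share exactly the 2 values {5, 9}; by pigeonhole those values go to them, so strike 5, 9 from cell 5, cell 8.
cell 3 and cell 4 share exactly the 2 values {4, 11}; by pigeonhole those values go to them, so strike 4, 11 from cell 1, cell 5, cell 8.
cell 8 must be 6 (only option left). Eliminate 6 elsewhere: cell 5, cell 7.
cell 5 must be 7 (only option left). Remove 7 from cell 1.
So cell 1 = 12.

12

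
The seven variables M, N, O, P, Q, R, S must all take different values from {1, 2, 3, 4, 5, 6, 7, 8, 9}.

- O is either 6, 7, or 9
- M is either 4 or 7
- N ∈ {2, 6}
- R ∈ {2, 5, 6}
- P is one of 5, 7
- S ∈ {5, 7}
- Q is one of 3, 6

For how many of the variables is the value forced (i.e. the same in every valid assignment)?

3

Among the 7 variables, 3 fits only Q (and all 7 values in {2, 3, 4, 5, 6, 7, 9} must be used), so Q = 3.
The 6 still-open variables together cover exactly {2, 4, 5, 6, 7, 9} — 6 values for 6 variables — and 4 appears only in M's list, so M = 4.
The 5 still-open variables together cover exactly {2, 5, 6, 7, 9} — 5 values for 5 variables — and 9 appears only in O's list, so O = 9.
The 2 variables P and S are confined to {5, 7}, which locks those values in; drop them from R.
Determined: M=4, O=9, Q=3. The other variables each still have more than one consistent value. That makes 3.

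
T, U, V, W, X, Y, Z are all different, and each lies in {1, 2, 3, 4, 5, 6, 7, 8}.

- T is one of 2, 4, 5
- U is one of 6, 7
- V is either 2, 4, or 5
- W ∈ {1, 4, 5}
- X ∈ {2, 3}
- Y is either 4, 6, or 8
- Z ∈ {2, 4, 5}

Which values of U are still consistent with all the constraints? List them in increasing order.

6, 7

The 3 variables T, V, Z are confined to {2, 4, 5}, which locks those values in; drop them from W, X, Y.
W must be 1 (only option left).
X has just one choice, so X = 3.
No further eliminations apply; U can still be any of 6, 7.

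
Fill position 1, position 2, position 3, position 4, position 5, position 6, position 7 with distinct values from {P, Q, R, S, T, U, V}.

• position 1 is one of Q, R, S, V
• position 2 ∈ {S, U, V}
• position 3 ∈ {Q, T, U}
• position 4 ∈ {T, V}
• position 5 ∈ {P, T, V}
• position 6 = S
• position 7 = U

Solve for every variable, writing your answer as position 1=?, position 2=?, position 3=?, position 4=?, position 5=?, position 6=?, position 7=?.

position 6's domain is down to {S}, so position 6 = S. Strike S from position 1, position 2.
position 7 has just one choice, so position 7 = U. Eliminate U elsewhere: position 2, position 3.
position 2's domain is down to {V}, so position 2 = V. Strike V from position 1, position 4, position 5.
That leaves position 4 = T. Strike T from position 3, position 5.
position 5 has just one choice, so position 5 = P.
position 3 has just one choice, so position 3 = Q. So position 1 can't be Q.
position 1 has just one choice, so position 1 = R.

position 1=R, position 2=V, position 3=Q, position 4=T, position 5=P, position 6=S, position 7=U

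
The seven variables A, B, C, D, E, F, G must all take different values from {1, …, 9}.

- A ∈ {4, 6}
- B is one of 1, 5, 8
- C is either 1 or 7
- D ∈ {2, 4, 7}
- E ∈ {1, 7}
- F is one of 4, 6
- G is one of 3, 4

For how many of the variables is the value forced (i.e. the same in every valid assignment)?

The 2 variables A and F are confined to {4, 6}, which locks those values in; drop them from D, G.
G has just one choice, so G = 3.
The 2 variables C and E are confined to {1, 7}, which locks those values in; drop them from B, D.
D must be 2 (only option left).
Determined: D=2, G=3. The other variables each still have more than one consistent value. That makes 2.

2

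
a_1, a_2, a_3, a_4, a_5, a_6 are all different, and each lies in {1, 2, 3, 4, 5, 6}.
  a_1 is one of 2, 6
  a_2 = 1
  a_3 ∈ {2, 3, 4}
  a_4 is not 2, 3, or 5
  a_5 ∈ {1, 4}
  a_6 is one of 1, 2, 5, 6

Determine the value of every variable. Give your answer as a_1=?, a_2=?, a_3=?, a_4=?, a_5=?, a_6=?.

a_1=2, a_2=1, a_3=3, a_4=6, a_5=4, a_6=5

a_2 must be 1 (only option left). So a_4, a_5, a_6 can't be 1.
a_5's domain is down to {4}, so a_5 = 4. Strike 4 from a_3, a_4.
a_4 must be 6 (only option left). Strike 6 from a_1, a_6.
That leaves a_1 = 2. Eliminate 2 elsewhere: a_3, a_6.
a_3 has just one choice, so a_3 = 3.
a_6's domain is down to {5}, so a_6 = 5.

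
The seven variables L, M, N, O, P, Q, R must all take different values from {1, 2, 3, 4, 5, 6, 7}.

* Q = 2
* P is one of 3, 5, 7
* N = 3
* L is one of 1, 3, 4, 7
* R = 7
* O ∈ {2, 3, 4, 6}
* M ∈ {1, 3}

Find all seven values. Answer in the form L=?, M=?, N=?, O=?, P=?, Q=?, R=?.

L=4, M=1, N=3, O=6, P=5, Q=2, R=7

N must be 3 (only option left). Strike 3 from L, M, O, P.
Q must be 2 (only option left). Remove 2 from O.
R must be 7 (only option left). Remove 7 from L, P.
M's domain is down to {1}, so M = 1. Strike 1 from L.
That leaves P = 5.
L has just one choice, so L = 4. Eliminate 4 elsewhere: O.
O must be 6 (only option left).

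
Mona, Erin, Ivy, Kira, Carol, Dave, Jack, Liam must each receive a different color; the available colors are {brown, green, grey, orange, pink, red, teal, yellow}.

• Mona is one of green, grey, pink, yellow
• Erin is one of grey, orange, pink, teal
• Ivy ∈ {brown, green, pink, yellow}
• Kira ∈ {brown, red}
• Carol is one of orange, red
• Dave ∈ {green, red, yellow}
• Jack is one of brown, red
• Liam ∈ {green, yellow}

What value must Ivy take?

Among the 8 variables, teal fits only Erin (and all 8 values in {brown, green, grey, orange, pink, red, teal, yellow} must be used), so Erin = teal.
The 7 still-open variables draw from only 7 values {brown, green, grey, orange, pink, red, yellow}, so each is used; only Mona can be grey, hence Mona = grey.
Among the 6 still-open variables, orange fits only Carol (and all 6 values in {brown, green, orange, pink, red, yellow} must be used), so Carol = orange.
Among the 5 still-open variables, pink fits only Ivy (and all 5 values in {brown, green, pink, red, yellow} must be used), so Ivy = pink.

pink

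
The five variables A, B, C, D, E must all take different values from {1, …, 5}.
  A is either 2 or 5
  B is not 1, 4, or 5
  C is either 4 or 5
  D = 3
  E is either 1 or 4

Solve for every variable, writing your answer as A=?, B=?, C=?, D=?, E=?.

D has just one choice, so D = 3. Eliminate 3 elsewhere: B.
B must be 2 (only option left). Remove 2 from A.
A must be 5 (only option left). Eliminate 5 elsewhere: C.
C must be 4 (only option left). So E can't be 4.
That leaves E = 1.

A=5, B=2, C=4, D=3, E=1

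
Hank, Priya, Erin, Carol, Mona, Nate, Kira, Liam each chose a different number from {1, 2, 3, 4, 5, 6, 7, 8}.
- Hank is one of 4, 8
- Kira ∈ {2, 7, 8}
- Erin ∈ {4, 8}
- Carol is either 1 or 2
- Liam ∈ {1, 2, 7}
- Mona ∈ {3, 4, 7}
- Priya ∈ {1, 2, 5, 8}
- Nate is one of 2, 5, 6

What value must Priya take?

5

The 8 variables draw from only 8 values {1, 2, 3, 4, 5, 6, 7, 8}, so each is used; only Mona can be 3, hence Mona = 3.
Among the 7 still-open variables, 6 fits only Nate (and all 7 values in {1, 2, 4, 5, 6, 7, 8} must be used), so Nate = 6.
The 6 still-open variables draw from only 6 values {1, 2, 4, 5, 7, 8}, so each is used; only Priya can be 5, hence Priya = 5.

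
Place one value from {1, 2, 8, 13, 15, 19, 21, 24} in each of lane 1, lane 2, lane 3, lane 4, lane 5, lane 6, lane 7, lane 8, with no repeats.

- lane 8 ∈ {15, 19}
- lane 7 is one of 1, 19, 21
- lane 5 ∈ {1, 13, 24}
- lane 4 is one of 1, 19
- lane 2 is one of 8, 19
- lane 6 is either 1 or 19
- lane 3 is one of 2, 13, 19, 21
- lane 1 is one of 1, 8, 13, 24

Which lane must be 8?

lane 2

Among the 8 variables, 2 fits only lane 3 (and all 8 values in {1, 2, 8, 13, 15, 19, 21, 24} must be used), so lane 3 = 2.
The 7 still-open variables draw from only 7 values {1, 8, 13, 15, 19, 21, 24}, so each is used; only lane 8 can be 15, hence lane 8 = 15.
The 6 still-open variables draw from only 6 values {1, 8, 13, 19, 21, 24}, so each is used; only lane 7 can be 21, hence lane 7 = 21.
The 2 variables lane 4 and lane 6 are confined to {1, 19}, which locks those values in; drop them from lane 1, lane 2, lane 5.
So 8 goes to lane 2.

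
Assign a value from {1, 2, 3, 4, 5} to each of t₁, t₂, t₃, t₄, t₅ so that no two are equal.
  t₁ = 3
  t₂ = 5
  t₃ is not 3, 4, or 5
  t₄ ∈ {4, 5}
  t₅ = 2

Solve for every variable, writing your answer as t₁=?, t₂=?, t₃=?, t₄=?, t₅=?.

t₁=3, t₂=5, t₃=1, t₄=4, t₅=2

t₁'s domain is down to {3}, so t₁ = 3.
t₂'s domain is down to {5}, so t₂ = 5. Eliminate 5 elsewhere: t₄.
t₄'s domain is down to {4}, so t₄ = 4.
t₅'s domain is down to {2}, so t₅ = 2. Remove 2 from t₃.
t₃'s domain is down to {1}, so t₃ = 1.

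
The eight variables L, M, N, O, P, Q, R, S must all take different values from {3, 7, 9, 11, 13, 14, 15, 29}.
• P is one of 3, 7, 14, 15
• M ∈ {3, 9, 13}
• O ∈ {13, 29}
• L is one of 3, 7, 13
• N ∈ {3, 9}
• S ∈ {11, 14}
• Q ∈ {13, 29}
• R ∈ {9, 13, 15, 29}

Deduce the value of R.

Among the 8 variables, 11 fits only S (and all 8 values in {3, 7, 9, 11, 13, 14, 15, 29} must be used), so S = 11.
Among the 7 still-open variables, 14 fits only P (and all 7 values in {3, 7, 9, 13, 14, 15, 29} must be used), so P = 14.
Among the 6 still-open variables, 7 fits only L (and all 6 values in {3, 7, 9, 13, 15, 29} must be used), so L = 7.
Among the 5 still-open variables, 15 fits only R (and all 5 values in {3, 9, 13, 15, 29} must be used), so R = 15.

15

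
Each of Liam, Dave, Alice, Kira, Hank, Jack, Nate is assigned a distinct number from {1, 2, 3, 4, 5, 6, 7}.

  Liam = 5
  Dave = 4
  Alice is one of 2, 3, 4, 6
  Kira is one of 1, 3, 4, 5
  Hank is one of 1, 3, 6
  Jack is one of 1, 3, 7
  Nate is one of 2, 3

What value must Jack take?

7

Liam must be 5 (only option left). So Kira can't be 5.
Dave has just one choice, so Dave = 4. Strike 4 from Alice, Kira.
The 5 still-open variables draw from only 5 values {1, 2, 3, 6, 7}, so each is used; only Jack can be 7, hence Jack = 7.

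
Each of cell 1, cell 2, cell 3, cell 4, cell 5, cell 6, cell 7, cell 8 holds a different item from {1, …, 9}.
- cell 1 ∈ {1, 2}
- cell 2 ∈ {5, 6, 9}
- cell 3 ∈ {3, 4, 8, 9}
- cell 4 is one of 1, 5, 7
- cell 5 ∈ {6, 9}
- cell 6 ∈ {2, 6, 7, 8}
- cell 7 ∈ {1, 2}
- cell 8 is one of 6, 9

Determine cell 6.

cell 1 and cell 7 share exactly the 2 values {1, 2}; by pigeonhole those values go to them, so strike 1, 2 from cell 4, cell 6.
cell 5 and cell 8 share exactly the 2 values {6, 9}; by pigeonhole those values go to them, so strike 6, 9 from cell 2, cell 3, cell 6.
That leaves cell 2 = 5. So cell 4 can't be 5.
cell 4's domain is down to {7}, so cell 4 = 7. So cell 6 can't be 7.
So cell 6 = 8.

8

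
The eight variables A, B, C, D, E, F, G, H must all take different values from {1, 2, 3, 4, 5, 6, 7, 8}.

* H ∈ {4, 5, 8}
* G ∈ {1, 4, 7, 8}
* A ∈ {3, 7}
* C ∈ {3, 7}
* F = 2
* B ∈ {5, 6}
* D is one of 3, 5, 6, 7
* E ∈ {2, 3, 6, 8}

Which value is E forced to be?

F's domain is down to {2}, so F = 2. Remove 2 from E.
Among the 7 still-open variables, 1 fits only G (and all 7 values in {1, 3, 4, 5, 6, 7, 8} must be used), so G = 1.
The 6 still-open variables together cover exactly {3, 4, 5, 6, 7, 8} — 6 values for 6 variables — and 4 appears only in H's list, so H = 4.
Among the 5 still-open variables, 8 fits only E (and all 5 values in {3, 5, 6, 7, 8} must be used), so E = 8.

8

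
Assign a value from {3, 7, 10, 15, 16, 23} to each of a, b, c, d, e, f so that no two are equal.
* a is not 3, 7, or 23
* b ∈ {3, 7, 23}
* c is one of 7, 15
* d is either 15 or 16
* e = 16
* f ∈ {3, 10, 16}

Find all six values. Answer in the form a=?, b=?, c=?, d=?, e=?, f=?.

e must be 16 (only option left). Strike 16 from a, d, f.
d must be 15 (only option left). Eliminate 15 elsewhere: a, c.
a has just one choice, so a = 10. Remove 10 from f.
c has just one choice, so c = 7. Remove 7 from b.
f has just one choice, so f = 3. Remove 3 from b.
b must be 23 (only option left).

a=10, b=23, c=7, d=15, e=16, f=3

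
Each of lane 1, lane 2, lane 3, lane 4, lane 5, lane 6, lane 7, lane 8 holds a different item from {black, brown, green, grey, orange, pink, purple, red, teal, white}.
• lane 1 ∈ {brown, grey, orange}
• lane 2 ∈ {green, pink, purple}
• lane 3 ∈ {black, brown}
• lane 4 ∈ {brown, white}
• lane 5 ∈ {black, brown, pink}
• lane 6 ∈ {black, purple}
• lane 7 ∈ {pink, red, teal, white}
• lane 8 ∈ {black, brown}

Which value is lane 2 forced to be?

green

lane 3 and lane 8 between them cover only {black, brown} — a naked pair. Remove those values from lane 1, lane 4, lane 5, lane 6.
lane 4's domain is down to {white}, so lane 4 = white. So lane 7 can't be white.
lane 5 must be pink (only option left). Remove pink from lane 2, lane 7.
lane 6's domain is down to {purple}, so lane 6 = purple. Remove purple from lane 2.
So lane 2 = green.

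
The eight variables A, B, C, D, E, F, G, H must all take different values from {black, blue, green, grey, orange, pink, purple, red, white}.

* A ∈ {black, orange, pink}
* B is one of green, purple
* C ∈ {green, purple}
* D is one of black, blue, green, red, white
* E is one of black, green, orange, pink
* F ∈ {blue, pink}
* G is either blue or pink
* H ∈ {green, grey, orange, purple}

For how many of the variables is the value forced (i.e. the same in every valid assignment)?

1

B and C between them cover only {green, purple} — a naked pair. Remove those values from D, E, H.
F and G share exactly the 2 values {blue, pink}; by pigeonhole those values go to them, so strike blue, pink from A, D, E.
A and E share exactly the 2 values {black, orange}; by pigeonhole those values go to them, so strike black, orange from D, H.
H has just one choice, so H = grey.
Determined: H=grey. The other variables each still have more than one consistent value. That makes 1.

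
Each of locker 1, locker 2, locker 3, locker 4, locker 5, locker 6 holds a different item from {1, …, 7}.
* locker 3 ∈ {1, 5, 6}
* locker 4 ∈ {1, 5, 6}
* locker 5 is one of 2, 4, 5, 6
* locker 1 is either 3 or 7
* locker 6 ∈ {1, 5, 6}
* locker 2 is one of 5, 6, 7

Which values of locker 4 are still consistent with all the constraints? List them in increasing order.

locker 3, locker 4, locker 6 share exactly the 3 values {1, 5, 6}; by pigeonhole those values go to them, so strike 1, 5, 6 from locker 2, locker 5.
That leaves locker 2 = 7. Eliminate 7 elsewhere: locker 1.
locker 1 must be 3 (only option left).
No further eliminations apply; locker 4 can still be any of 1, 5, 6.

1, 5, 6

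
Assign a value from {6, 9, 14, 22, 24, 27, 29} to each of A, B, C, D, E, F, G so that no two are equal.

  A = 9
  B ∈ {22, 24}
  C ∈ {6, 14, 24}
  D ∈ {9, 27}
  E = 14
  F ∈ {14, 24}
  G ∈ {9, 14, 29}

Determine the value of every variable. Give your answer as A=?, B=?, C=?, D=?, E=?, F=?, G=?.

A=9, B=22, C=6, D=27, E=14, F=24, G=29

A must be 9 (only option left). So D, G can't be 9.
D's domain is down to {27}, so D = 27.
E's domain is down to {14}, so E = 14. Remove 14 from C, F, G.
F has just one choice, so F = 24. Remove 24 from B, C.
G's domain is down to {29}, so G = 29.
That leaves B = 22.
C must be 6 (only option left).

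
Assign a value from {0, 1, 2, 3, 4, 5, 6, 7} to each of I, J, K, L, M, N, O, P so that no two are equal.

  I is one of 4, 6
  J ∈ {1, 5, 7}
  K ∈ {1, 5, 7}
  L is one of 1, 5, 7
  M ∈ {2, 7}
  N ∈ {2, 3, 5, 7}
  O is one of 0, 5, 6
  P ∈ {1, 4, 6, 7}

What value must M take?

2

The 8 variables together cover exactly {0, 1, 2, 3, 4, 5, 6, 7} — 8 values for 8 variables — and 0 appears only in O's list, so O = 0.
Among the 7 still-open variables, 3 fits only N (and all 7 values in {1, 2, 3, 4, 5, 6, 7} must be used), so N = 3.
The 6 still-open variables draw from only 6 values {1, 2, 4, 5, 6, 7}, so each is used; only M can be 2, hence M = 2.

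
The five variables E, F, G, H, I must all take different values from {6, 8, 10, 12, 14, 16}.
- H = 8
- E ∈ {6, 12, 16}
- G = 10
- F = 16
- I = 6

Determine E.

12

F's domain is down to {16}, so F = 16. Remove 16 from E.
G must be 10 (only option left).
H's domain is down to {8}, so H = 8.
I has just one choice, so I = 6. So E can't be 6.
So E = 12.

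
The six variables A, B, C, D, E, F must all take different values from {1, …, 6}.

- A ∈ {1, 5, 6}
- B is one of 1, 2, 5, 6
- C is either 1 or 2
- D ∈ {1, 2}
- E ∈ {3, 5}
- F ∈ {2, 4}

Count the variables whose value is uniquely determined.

The 6 variables together cover exactly {1, 2, 3, 4, 5, 6} — 6 values for 6 variables — and 3 appears only in E's list, so E = 3.
The 5 still-open variables together cover exactly {1, 2, 4, 5, 6} — 5 values for 5 variables — and 4 appears only in F's list, so F = 4.
C and D between them cover only {1, 2} — a naked pair. Remove those values from A, B.
Determined: E=3, F=4. The other variables each still have more than one consistent value. That makes 2.

2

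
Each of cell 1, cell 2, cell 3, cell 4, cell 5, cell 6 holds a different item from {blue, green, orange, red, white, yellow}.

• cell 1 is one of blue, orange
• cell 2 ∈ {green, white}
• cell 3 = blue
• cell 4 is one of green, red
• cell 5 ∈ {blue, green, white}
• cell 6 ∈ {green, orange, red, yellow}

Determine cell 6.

yellow

cell 3 has just one choice, so cell 3 = blue. Strike blue from cell 1, cell 5.
cell 1's domain is down to {orange}, so cell 1 = orange. Eliminate orange elsewhere: cell 6.
Among the 4 still-open variables, yellow fits only cell 6 (and all 4 values in {green, red, white, yellow} must be used), so cell 6 = yellow.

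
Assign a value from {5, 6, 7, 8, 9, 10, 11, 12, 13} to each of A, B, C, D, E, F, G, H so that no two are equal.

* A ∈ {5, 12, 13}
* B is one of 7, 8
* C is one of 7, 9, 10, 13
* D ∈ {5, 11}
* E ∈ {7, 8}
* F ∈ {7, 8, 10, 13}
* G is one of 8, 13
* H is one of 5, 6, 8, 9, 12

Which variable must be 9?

C

The 2 variables B and E are confined to {7, 8}, which locks those values in; drop them from C, F, G, H.
G has just one choice, so G = 13. Eliminate 13 elsewhere: A, C, F.
F must be 10 (only option left). Strike 10 from C.
So 9 goes to C.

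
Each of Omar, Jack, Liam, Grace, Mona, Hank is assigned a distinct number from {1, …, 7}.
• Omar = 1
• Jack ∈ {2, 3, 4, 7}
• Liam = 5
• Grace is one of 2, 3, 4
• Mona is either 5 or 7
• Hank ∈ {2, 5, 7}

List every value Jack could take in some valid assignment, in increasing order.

3, 4

Omar must be 1 (only option left).
Liam must be 5 (only option left). Remove 5 from Mona, Hank.
That leaves Mona = 7. So Jack, Hank can't be 7.
Hank must be 2 (only option left). Remove 2 from Jack, Grace.
No further eliminations apply; Jack can still be any of 3, 4.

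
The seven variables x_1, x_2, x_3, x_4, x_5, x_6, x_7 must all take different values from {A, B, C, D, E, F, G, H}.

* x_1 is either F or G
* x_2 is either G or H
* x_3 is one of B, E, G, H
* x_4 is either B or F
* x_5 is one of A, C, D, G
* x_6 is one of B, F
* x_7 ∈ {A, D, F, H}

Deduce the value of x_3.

E

x_4 and x_6 between them cover only {B, F} — a naked pair. Remove those values from x_1, x_3, x_7.
That leaves x_1 = G. Strike G from x_2, x_3, x_5.
x_2 has just one choice, so x_2 = H. Remove H from x_3, x_7.
So x_3 = E.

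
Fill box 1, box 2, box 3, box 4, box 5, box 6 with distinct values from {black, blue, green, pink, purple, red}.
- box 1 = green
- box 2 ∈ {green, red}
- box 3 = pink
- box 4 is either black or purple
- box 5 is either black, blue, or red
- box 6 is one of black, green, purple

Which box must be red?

box 2

box 1 has just one choice, so box 1 = green. So box 2, box 6 can't be green.
So red goes to box 2.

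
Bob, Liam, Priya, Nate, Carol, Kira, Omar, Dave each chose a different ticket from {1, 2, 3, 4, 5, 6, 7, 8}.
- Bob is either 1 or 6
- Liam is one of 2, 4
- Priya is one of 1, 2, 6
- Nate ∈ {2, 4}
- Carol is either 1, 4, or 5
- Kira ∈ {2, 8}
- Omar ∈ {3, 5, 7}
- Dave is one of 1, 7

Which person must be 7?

Dave

The 8 variables together cover exactly {1, 2, 3, 4, 5, 6, 7, 8} — 8 values for 8 variables — and 3 appears only in Omar's list, so Omar = 3.
Among the 7 still-open variables, 5 fits only Carol (and all 7 values in {1, 2, 4, 5, 6, 7, 8} must be used), so Carol = 5.
The 6 still-open variables together cover exactly {1, 2, 4, 6, 7, 8} — 6 values for 6 variables — and 7 appears only in Dave's list, so Dave = 7.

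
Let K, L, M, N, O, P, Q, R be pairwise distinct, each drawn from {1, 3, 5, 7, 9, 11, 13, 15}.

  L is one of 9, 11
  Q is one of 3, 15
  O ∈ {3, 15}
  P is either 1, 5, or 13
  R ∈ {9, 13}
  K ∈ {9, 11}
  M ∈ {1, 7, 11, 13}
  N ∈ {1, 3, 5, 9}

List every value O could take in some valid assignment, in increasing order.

3, 15

Among the 8 variables, 7 fits only M (and all 8 values in {1, 3, 5, 7, 9, 11, 13, 15} must be used), so M = 7.
K and L between them cover only {9, 11} — a naked pair. Remove those values from N, R.
R has just one choice, so R = 13. Eliminate 13 elsewhere: P.
O and Q share exactly the 2 values {3, 15}; by pigeonhole those values go to them, so strike 3, 15 from N.
No further eliminations apply; O can still be any of 3, 15.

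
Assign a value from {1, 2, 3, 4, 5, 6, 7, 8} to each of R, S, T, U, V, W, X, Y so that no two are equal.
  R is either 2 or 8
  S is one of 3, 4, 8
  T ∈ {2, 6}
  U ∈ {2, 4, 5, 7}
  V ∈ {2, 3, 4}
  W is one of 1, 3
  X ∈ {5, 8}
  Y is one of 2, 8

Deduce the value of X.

The 8 variables draw from only 8 values {1, 2, 3, 4, 5, 6, 7, 8}, so each is used; only W can be 1, hence W = 1.
The 7 still-open variables draw from only 7 values {2, 3, 4, 5, 6, 7, 8}, so each is used; only T can be 6, hence T = 6.
The 6 still-open variables together cover exactly {2, 3, 4, 5, 7, 8} — 6 values for 6 variables — and 7 appears only in U's list, so U = 7.
Among the 5 still-open variables, 5 fits only X (and all 5 values in {2, 3, 4, 5, 8} must be used), so X = 5.

5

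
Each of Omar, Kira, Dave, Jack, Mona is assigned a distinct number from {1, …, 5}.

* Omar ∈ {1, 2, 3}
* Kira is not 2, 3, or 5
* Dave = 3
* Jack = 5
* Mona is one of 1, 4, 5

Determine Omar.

2

Dave has just one choice, so Dave = 3. Strike 3 from Omar.
Jack must be 5 (only option left). Remove 5 from Mona.
The 3 still-open variables draw from only 3 values {1, 2, 4}, so each is used; only Omar can be 2, hence Omar = 2.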